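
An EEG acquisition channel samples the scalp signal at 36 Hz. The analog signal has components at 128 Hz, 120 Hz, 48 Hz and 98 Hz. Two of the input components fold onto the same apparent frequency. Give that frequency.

12 Hz

fs/2 = 18 Hz.
128 Hz mod fs = 20 Hz.
20 Hz > fs/2 = 18 Hz, folds to fs − 20 Hz = 16 Hz.
120 Hz mod fs = 12 Hz.
12 Hz ≤ fs/2 = 18 Hz, appears at 12 Hz.
48 Hz mod fs = 12 Hz.
12 Hz ≤ fs/2 = 18 Hz, appears at 12 Hz.
98 Hz mod fs = 26 Hz.
26 Hz > fs/2 = 18 Hz, folds to fs − 26 Hz = 10 Hz.
48 Hz and 120 Hz both map to 12 Hz.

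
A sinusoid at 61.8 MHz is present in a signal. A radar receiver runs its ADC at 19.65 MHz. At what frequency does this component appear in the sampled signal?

61.8 MHz mod fs = 2.85 MHz.
2.85 MHz ≤ fs/2 = 9.825 MHz, appears at 2.85 MHz.

2.85 MHz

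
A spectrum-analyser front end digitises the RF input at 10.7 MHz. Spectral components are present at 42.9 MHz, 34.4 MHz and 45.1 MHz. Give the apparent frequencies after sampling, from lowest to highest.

fs/2 = 5.35 MHz.
42.9 MHz mod fs = 0.1 MHz.
0.1 MHz ≤ fs/2 = 5.35 MHz, appears at 0.1 MHz.
34.4 MHz mod fs = 2.3 MHz.
2.3 MHz ≤ fs/2 = 5.35 MHz, appears at 2.3 MHz.
45.1 MHz mod fs = 2.3 MHz.
2.3 MHz ≤ fs/2 = 5.35 MHz, appears at 2.3 MHz.
Distinct values: {0.1 MHz, 2.3 MHz}.

0.1 MHz, 2.3 MHz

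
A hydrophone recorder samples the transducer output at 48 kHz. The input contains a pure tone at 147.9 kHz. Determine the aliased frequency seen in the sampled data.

147.9 kHz mod fs = 3.9 kHz.
3.9 kHz ≤ fs/2 = 24 kHz, appears at 3.9 kHz.

3.9 kHz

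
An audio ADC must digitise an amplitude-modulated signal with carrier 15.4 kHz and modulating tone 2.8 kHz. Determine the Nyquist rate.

AM sidebands sit at fc ± fm = 12.6 kHz and 18.2 kHz.
Highest-frequency component: 18.2 kHz.
Nyquist rate = 2 × 18.2 kHz = 36.4 kHz.

36.4 kHz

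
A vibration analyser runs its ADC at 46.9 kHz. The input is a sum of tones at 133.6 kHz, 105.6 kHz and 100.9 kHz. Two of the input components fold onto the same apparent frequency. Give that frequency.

7.1 kHz

fs/2 = 23.45 kHz.
133.6 kHz mod fs = 39.8 kHz.
39.8 kHz > fs/2 = 23.45 kHz, folds to fs − 39.8 kHz = 7.1 kHz.
105.6 kHz mod fs = 11.8 kHz.
11.8 kHz ≤ fs/2 = 23.45 kHz, appears at 11.8 kHz.
100.9 kHz mod fs = 7.1 kHz.
7.1 kHz ≤ fs/2 = 23.45 kHz, appears at 7.1 kHz.
100.9 kHz and 133.6 kHz both map to 7.1 kHz.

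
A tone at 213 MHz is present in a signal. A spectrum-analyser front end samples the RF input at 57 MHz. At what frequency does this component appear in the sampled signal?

15 MHz

213 MHz mod fs = 42 MHz.
42 MHz > fs/2 = 28.5 MHz, folds to fs − 42 MHz = 15 MHz.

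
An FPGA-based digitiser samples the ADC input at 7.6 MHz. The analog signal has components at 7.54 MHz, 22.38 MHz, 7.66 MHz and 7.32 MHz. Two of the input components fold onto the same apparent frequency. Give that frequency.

0.06 MHz

fs/2 = 3.8 MHz.
7.54 MHz > fs/2 = 3.8 MHz, folds to fs − 7.54 MHz = 0.06 MHz.
22.38 MHz mod fs = 7.18 MHz.
7.18 MHz > fs/2 = 3.8 MHz, folds to fs − 7.18 MHz = 0.42 MHz.
7.66 MHz mod fs = 0.06 MHz.
0.06 MHz ≤ fs/2 = 3.8 MHz, appears at 0.06 MHz.
7.32 MHz > fs/2 = 3.8 MHz, folds to fs − 7.32 MHz = 0.28 MHz.
7.54 MHz and 7.66 MHz both map to 0.06 MHz.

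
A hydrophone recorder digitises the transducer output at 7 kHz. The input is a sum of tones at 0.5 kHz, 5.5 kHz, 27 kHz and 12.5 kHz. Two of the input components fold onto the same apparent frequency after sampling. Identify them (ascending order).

5.5 kHz, 12.5 kHz

fs/2 = 3.5 kHz.
0.5 kHz ≤ fs/2 = 3.5 kHz, passes unchanged.
5.5 kHz > fs/2 = 3.5 kHz, folds to fs − 5.5 kHz = 1.5 kHz.
27 kHz mod fs = 6 kHz.
6 kHz > fs/2 = 3.5 kHz, folds to fs − 6 kHz = 1 kHz.
12.5 kHz mod fs = 5.5 kHz.
5.5 kHz > fs/2 = 3.5 kHz, folds to fs − 5.5 kHz = 1.5 kHz.
5.5 kHz and 12.5 kHz both map to 1.5 kHz.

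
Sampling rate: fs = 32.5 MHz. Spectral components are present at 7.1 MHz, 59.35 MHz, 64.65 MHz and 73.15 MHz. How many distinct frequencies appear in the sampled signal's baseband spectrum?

4

fs/2 = 16.25 MHz.
7.1 MHz ≤ fs/2 = 16.25 MHz, passes unchanged.
59.35 MHz mod fs = 26.85 MHz.
26.85 MHz > fs/2 = 16.25 MHz, folds to fs − 26.85 MHz = 5.65 MHz.
64.65 MHz mod fs = 32.15 MHz.
32.15 MHz > fs/2 = 16.25 MHz, folds to fs − 32.15 MHz = 0.35 MHz.
73.15 MHz mod fs = 8.15 MHz.
8.15 MHz ≤ fs/2 = 16.25 MHz, appears at 8.15 MHz.
Distinct values: {0.35 MHz, 5.65 MHz, 7.1 MHz, 8.15 MHz} → 4.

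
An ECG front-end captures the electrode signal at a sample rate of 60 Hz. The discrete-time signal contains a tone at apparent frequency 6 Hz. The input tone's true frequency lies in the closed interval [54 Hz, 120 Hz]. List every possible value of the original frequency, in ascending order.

54 Hz, 66 Hz, 114 Hz

Frequencies that alias to 6 Hz are k·fs ± 6 Hz for integer k ≥ 0.
k=0: 6 Hz.
k=1: 54 Hz, 66 Hz.
k=2: 114 Hz, 126 Hz.
k=3: 174 Hz, 186 Hz.
Within [54 Hz, 120 Hz]: 54 Hz, 66 Hz, 114 Hz.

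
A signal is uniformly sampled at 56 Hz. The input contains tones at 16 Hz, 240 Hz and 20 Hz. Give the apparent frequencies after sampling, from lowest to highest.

16 Hz, 20 Hz

fs/2 = 28 Hz.
16 Hz ≤ fs/2 = 28 Hz, passes unchanged.
240 Hz mod fs = 16 Hz.
16 Hz ≤ fs/2 = 28 Hz, appears at 16 Hz.
20 Hz ≤ fs/2 = 28 Hz, passes unchanged.
Distinct values: {16 Hz, 20 Hz}.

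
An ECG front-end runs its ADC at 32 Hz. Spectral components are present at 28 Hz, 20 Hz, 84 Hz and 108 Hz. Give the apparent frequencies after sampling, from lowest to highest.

4 Hz, 12 Hz

fs/2 = 16 Hz.
28 Hz > fs/2 = 16 Hz, folds to fs − 28 Hz = 4 Hz.
20 Hz > fs/2 = 16 Hz, folds to fs − 20 Hz = 12 Hz.
84 Hz mod fs = 20 Hz.
20 Hz > fs/2 = 16 Hz, folds to fs − 20 Hz = 12 Hz.
108 Hz mod fs = 12 Hz.
12 Hz ≤ fs/2 = 16 Hz, appears at 12 Hz.
Distinct values: {4 Hz, 12 Hz}.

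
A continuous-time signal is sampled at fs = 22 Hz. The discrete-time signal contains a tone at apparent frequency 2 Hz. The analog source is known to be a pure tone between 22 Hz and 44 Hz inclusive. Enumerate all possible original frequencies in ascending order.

Frequencies that alias to 2 Hz are k·fs ± 2 Hz for integer k ≥ 0.
k=0: 2 Hz.
k=1: 20 Hz, 24 Hz.
k=2: 42 Hz, 46 Hz.
k=3: 64 Hz, 68 Hz.
Within [22 Hz, 44 Hz]: 24 Hz, 42 Hz.

24 Hz, 42 Hz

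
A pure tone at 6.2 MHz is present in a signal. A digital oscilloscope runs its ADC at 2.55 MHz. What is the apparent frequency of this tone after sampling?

6.2 MHz mod fs = 1.1 MHz.
1.1 MHz ≤ fs/2 = 1.275 MHz, appears at 1.1 MHz.

1.1 MHz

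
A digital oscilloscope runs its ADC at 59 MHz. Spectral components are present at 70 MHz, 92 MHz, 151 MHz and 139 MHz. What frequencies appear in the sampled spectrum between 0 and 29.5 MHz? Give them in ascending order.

fs/2 = 29.5 MHz.
70 MHz mod fs = 11 MHz.
11 MHz ≤ fs/2 = 29.5 MHz, appears at 11 MHz.
92 MHz mod fs = 33 MHz.
33 MHz > fs/2 = 29.5 MHz, folds to fs − 33 MHz = 26 MHz.
151 MHz mod fs = 33 MHz.
33 MHz > fs/2 = 29.5 MHz, folds to fs − 33 MHz = 26 MHz.
139 MHz mod fs = 21 MHz.
21 MHz ≤ fs/2 = 29.5 MHz, appears at 21 MHz.
Distinct values: {11 MHz, 21 MHz, 26 MHz}.

11 MHz, 21 MHz, 26 MHz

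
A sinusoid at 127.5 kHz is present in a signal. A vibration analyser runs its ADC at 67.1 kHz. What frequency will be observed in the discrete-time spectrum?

127.5 kHz mod fs = 60.4 kHz.
60.4 kHz > fs/2 = 33.55 kHz, folds to fs − 60.4 kHz = 6.7 kHz.

6.7 kHz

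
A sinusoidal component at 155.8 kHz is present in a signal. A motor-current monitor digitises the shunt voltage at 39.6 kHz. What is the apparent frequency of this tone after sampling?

155.8 kHz mod fs = 37 kHz.
37 kHz > fs/2 = 19.8 kHz, folds to fs − 37 kHz = 2.6 kHz.

2.6 kHz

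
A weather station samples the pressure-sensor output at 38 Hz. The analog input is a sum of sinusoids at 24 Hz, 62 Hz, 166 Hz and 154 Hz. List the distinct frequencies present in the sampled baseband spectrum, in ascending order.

2 Hz, 14 Hz

fs/2 = 19 Hz.
24 Hz > fs/2 = 19 Hz, folds to fs − 24 Hz = 14 Hz.
62 Hz mod fs = 24 Hz.
24 Hz > fs/2 = 19 Hz, folds to fs − 24 Hz = 14 Hz.
166 Hz mod fs = 14 Hz.
14 Hz ≤ fs/2 = 19 Hz, appears at 14 Hz.
154 Hz mod fs = 2 Hz.
2 Hz ≤ fs/2 = 19 Hz, appears at 2 Hz.
Distinct values: {2 Hz, 14 Hz}.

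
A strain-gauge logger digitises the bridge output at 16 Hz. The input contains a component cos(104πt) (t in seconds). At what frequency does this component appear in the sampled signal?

4 Hz

ω = 104π rad/s → f = ω/(2π) = 52 Hz.
52 Hz mod fs = 4 Hz.
4 Hz ≤ fs/2 = 8 Hz, appears at 4 Hz.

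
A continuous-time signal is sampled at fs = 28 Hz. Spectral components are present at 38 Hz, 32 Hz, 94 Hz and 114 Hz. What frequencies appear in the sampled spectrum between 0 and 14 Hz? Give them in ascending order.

fs/2 = 14 Hz.
38 Hz mod fs = 10 Hz.
10 Hz ≤ fs/2 = 14 Hz, appears at 10 Hz.
32 Hz mod fs = 4 Hz.
4 Hz ≤ fs/2 = 14 Hz, appears at 4 Hz.
94 Hz mod fs = 10 Hz.
10 Hz ≤ fs/2 = 14 Hz, appears at 10 Hz.
114 Hz mod fs = 2 Hz.
2 Hz ≤ fs/2 = 14 Hz, appears at 2 Hz.
Distinct values: {2 Hz, 4 Hz, 10 Hz}.

2 Hz, 4 Hz, 10 Hz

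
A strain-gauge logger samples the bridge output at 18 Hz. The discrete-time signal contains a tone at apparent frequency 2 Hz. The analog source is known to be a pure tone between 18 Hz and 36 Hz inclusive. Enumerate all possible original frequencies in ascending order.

Frequencies that alias to 2 Hz are k·fs ± 2 Hz for integer k ≥ 0.
k=0: 2 Hz.
k=1: 16 Hz, 20 Hz.
k=2: 34 Hz, 38 Hz.
k=3: 52 Hz, 56 Hz.
Within [18 Hz, 36 Hz]: 20 Hz, 34 Hz.

20 Hz, 34 Hz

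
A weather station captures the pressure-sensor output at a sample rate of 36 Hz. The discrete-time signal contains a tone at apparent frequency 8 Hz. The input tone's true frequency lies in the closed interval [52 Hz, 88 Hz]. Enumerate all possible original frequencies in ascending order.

Frequencies that alias to 8 Hz are k·fs ± 8 Hz for integer k ≥ 0.
k=0: 8 Hz.
k=1: 28 Hz, 44 Hz.
k=2: 64 Hz, 80 Hz.
k=3: 100 Hz, 116 Hz.
Within [52 Hz, 88 Hz]: 64 Hz, 80 Hz.

64 Hz, 80 Hz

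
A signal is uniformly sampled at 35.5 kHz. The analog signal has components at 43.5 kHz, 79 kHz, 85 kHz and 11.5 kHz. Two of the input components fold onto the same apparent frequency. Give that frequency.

fs/2 = 17.75 kHz.
43.5 kHz mod fs = 8 kHz.
8 kHz ≤ fs/2 = 17.75 kHz, appears at 8 kHz.
79 kHz mod fs = 8 kHz.
8 kHz ≤ fs/2 = 17.75 kHz, appears at 8 kHz.
85 kHz mod fs = 14 kHz.
14 kHz ≤ fs/2 = 17.75 kHz, appears at 14 kHz.
11.5 kHz ≤ fs/2 = 17.75 kHz, passes unchanged.
43.5 kHz and 79 kHz both map to 8 kHz.

8 kHz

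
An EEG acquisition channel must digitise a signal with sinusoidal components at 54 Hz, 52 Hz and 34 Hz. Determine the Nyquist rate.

108 Hz

Highest-frequency component: 54 Hz.
Nyquist rate = 2 × 54 Hz = 108 Hz.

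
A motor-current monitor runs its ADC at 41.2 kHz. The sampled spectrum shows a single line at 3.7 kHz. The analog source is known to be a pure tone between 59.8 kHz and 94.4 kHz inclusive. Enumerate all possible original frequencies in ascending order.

78.7 kHz, 86.1 kHz

Frequencies that alias to 3.7 kHz are k·fs ± 3.7 kHz for integer k ≥ 0.
k=0: 3.7 kHz.
k=1: 37.5 kHz, 44.9 kHz.
k=2: 78.7 kHz, 86.1 kHz.
k=3: 119.9 kHz, 127.3 kHz.
Within [59.8 kHz, 94.4 kHz]: 78.7 kHz, 86.1 kHz.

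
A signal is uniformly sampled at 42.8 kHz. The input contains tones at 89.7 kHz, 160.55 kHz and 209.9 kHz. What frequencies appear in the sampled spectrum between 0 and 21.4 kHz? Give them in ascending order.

fs/2 = 21.4 kHz.
89.7 kHz mod fs = 4.1 kHz.
4.1 kHz ≤ fs/2 = 21.4 kHz, appears at 4.1 kHz.
160.55 kHz mod fs = 32.15 kHz.
32.15 kHz > fs/2 = 21.4 kHz, folds to fs − 32.15 kHz = 10.65 kHz.
209.9 kHz mod fs = 38.7 kHz.
38.7 kHz > fs/2 = 21.4 kHz, folds to fs − 38.7 kHz = 4.1 kHz.
Distinct values: {4.1 kHz, 10.65 kHz}.

4.1 kHz, 10.65 kHz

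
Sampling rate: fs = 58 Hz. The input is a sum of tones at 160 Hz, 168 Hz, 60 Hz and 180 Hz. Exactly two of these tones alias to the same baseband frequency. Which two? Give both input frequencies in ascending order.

fs/2 = 29 Hz.
160 Hz mod fs = 44 Hz.
44 Hz > fs/2 = 29 Hz, folds to fs − 44 Hz = 14 Hz.
168 Hz mod fs = 52 Hz.
52 Hz > fs/2 = 29 Hz, folds to fs − 52 Hz = 6 Hz.
60 Hz mod fs = 2 Hz.
2 Hz ≤ fs/2 = 29 Hz, appears at 2 Hz.
180 Hz mod fs = 6 Hz.
6 Hz ≤ fs/2 = 29 Hz, appears at 6 Hz.
168 Hz and 180 Hz both map to 6 Hz.

168 Hz, 180 Hz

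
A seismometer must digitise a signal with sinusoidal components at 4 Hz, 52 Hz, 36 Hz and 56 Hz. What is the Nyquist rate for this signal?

Highest-frequency component: 56 Hz.
Nyquist rate = 2 × 56 Hz = 112 Hz.

112 Hz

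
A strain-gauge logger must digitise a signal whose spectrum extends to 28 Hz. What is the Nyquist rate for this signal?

Nyquist rate = 2 × 28 Hz = 56 Hz.

56 Hz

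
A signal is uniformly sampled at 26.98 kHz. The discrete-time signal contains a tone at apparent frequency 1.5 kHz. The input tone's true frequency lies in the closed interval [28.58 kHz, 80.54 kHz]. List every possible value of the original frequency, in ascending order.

52.46 kHz, 55.46 kHz, 79.44 kHz

Frequencies that alias to 1.5 kHz are k·fs ± 1.5 kHz for integer k ≥ 0.
k=0: 1.5 kHz.
k=1: 25.48 kHz, 28.48 kHz.
k=2: 52.46 kHz, 55.46 kHz.
k=3: 79.44 kHz, 82.44 kHz.
k=4: 106.42 kHz, 109.42 kHz.
Within [28.58 kHz, 80.54 kHz]: 52.46 kHz, 55.46 kHz, 79.44 kHz.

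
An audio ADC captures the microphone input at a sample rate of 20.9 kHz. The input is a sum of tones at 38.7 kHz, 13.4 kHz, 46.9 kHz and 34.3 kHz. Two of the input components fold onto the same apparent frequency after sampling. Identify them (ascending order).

13.4 kHz, 34.3 kHz

fs/2 = 10.45 kHz.
38.7 kHz mod fs = 17.8 kHz.
17.8 kHz > fs/2 = 10.45 kHz, folds to fs − 17.8 kHz = 3.1 kHz.
13.4 kHz > fs/2 = 10.45 kHz, folds to fs − 13.4 kHz = 7.5 kHz.
46.9 kHz mod fs = 5.1 kHz.
5.1 kHz ≤ fs/2 = 10.45 kHz, appears at 5.1 kHz.
34.3 kHz mod fs = 13.4 kHz.
13.4 kHz > fs/2 = 10.45 kHz, folds to fs − 13.4 kHz = 7.5 kHz.
13.4 kHz and 34.3 kHz both map to 7.5 kHz.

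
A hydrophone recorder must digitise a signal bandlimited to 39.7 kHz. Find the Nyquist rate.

Nyquist rate = 2 × 39.7 kHz = 79.4 kHz.

79.4 kHz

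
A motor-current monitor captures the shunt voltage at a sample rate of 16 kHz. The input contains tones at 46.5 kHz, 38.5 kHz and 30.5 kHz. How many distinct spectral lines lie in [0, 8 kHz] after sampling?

2

fs/2 = 8 kHz.
46.5 kHz mod fs = 14.5 kHz.
14.5 kHz > fs/2 = 8 kHz, folds to fs − 14.5 kHz = 1.5 kHz.
38.5 kHz mod fs = 6.5 kHz.
6.5 kHz ≤ fs/2 = 8 kHz, appears at 6.5 kHz.
30.5 kHz mod fs = 14.5 kHz.
14.5 kHz > fs/2 = 8 kHz, folds to fs − 14.5 kHz = 1.5 kHz.
Distinct values: {1.5 kHz, 6.5 kHz} → 2.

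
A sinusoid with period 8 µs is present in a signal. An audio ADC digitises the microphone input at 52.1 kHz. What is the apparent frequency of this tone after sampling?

T = 8 µs → f = 1/T = 125 kHz.
125 kHz mod fs = 20.8 kHz.
20.8 kHz ≤ fs/2 = 26.05 kHz, appears at 20.8 kHz.

20.8 kHz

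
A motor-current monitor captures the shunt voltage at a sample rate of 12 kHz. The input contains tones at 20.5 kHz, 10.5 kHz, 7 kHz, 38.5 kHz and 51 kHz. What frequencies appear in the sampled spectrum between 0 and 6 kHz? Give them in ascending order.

fs/2 = 6 kHz.
20.5 kHz mod fs = 8.5 kHz.
8.5 kHz > fs/2 = 6 kHz, folds to fs − 8.5 kHz = 3.5 kHz.
10.5 kHz > fs/2 = 6 kHz, folds to fs − 10.5 kHz = 1.5 kHz.
7 kHz > fs/2 = 6 kHz, folds to fs − 7 kHz = 5 kHz.
38.5 kHz mod fs = 2.5 kHz.
2.5 kHz ≤ fs/2 = 6 kHz, appears at 2.5 kHz.
51 kHz mod fs = 3 kHz.
3 kHz ≤ fs/2 = 6 kHz, appears at 3 kHz.
Distinct values: {1.5 kHz, 2.5 kHz, 3 kHz, 3.5 kHz, 5 kHz}.

1.5 kHz, 2.5 kHz, 3 kHz, 3.5 kHz, 5 kHz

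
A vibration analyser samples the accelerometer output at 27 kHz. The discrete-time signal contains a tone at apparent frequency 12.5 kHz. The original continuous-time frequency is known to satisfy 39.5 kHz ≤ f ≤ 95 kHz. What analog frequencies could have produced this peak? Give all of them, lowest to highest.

Frequencies that alias to 12.5 kHz are k·fs ± 12.5 kHz for integer k ≥ 0.
k=0: 12.5 kHz.
k=1: 14.5 kHz, 39.5 kHz.
k=2: 41.5 kHz, 66.5 kHz.
k=3: 68.5 kHz, 93.5 kHz.
k=4: 95.5 kHz, 120.5 kHz.
Within [39.5 kHz, 95 kHz]: 39.5 kHz, 41.5 kHz, 66.5 kHz, 68.5 kHz, 93.5 kHz.

39.5 kHz, 41.5 kHz, 66.5 kHz, 68.5 kHz, 93.5 kHz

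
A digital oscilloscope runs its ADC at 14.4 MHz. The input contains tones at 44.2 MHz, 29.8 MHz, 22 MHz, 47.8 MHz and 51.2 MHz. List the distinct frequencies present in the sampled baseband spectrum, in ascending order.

fs/2 = 7.2 MHz.
44.2 MHz mod fs = 1 MHz.
1 MHz ≤ fs/2 = 7.2 MHz, appears at 1 MHz.
29.8 MHz mod fs = 1 MHz.
1 MHz ≤ fs/2 = 7.2 MHz, appears at 1 MHz.
22 MHz mod fs = 7.6 MHz.
7.6 MHz > fs/2 = 7.2 MHz, folds to fs − 7.6 MHz = 6.8 MHz.
47.8 MHz mod fs = 4.6 MHz.
4.6 MHz ≤ fs/2 = 7.2 MHz, appears at 4.6 MHz.
51.2 MHz mod fs = 8 MHz.
8 MHz > fs/2 = 7.2 MHz, folds to fs − 8 MHz = 6.4 MHz.
Distinct values: {1 MHz, 4.6 MHz, 6.4 MHz, 6.8 MHz}.

1 MHz, 4.6 MHz, 6.4 MHz, 6.8 MHz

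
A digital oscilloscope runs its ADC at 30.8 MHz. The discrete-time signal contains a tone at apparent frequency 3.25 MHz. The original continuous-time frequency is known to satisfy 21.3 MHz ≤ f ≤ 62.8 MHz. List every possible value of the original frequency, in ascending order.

27.55 MHz, 34.05 MHz, 58.35 MHz

Frequencies that alias to 3.25 MHz are k·fs ± 3.25 MHz for integer k ≥ 0.
k=0: 3.25 MHz.
k=1: 27.55 MHz, 34.05 MHz.
k=2: 58.35 MHz, 64.85 MHz.
k=3: 89.15 MHz, 95.65 MHz.
Within [21.3 MHz, 62.8 MHz]: 27.55 MHz, 34.05 MHz, 58.35 MHz.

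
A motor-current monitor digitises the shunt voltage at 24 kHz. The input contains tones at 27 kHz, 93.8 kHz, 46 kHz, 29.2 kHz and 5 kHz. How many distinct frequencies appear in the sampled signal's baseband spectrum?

fs/2 = 12 kHz.
27 kHz mod fs = 3 kHz.
3 kHz ≤ fs/2 = 12 kHz, appears at 3 kHz.
93.8 kHz mod fs = 21.8 kHz.
21.8 kHz > fs/2 = 12 kHz, folds to fs − 21.8 kHz = 2.2 kHz.
46 kHz mod fs = 22 kHz.
22 kHz > fs/2 = 12 kHz, folds to fs − 22 kHz = 2 kHz.
29.2 kHz mod fs = 5.2 kHz.
5.2 kHz ≤ fs/2 = 12 kHz, appears at 5.2 kHz.
5 kHz ≤ fs/2 = 12 kHz, passes unchanged.
Distinct values: {2 kHz, 2.2 kHz, 3 kHz, 5 kHz, 5.2 kHz} → 5.

5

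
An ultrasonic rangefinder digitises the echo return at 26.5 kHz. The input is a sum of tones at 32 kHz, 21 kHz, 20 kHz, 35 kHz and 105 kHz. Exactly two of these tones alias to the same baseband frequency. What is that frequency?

fs/2 = 13.25 kHz.
32 kHz mod fs = 5.5 kHz.
5.5 kHz ≤ fs/2 = 13.25 kHz, appears at 5.5 kHz.
21 kHz > fs/2 = 13.25 kHz, folds to fs − 21 kHz = 5.5 kHz.
20 kHz > fs/2 = 13.25 kHz, folds to fs − 20 kHz = 6.5 kHz.
35 kHz mod fs = 8.5 kHz.
8.5 kHz ≤ fs/2 = 13.25 kHz, appears at 8.5 kHz.
105 kHz mod fs = 25.5 kHz.
25.5 kHz > fs/2 = 13.25 kHz, folds to fs − 25.5 kHz = 1 kHz.
21 kHz and 32 kHz both map to 5.5 kHz.

5.5 kHz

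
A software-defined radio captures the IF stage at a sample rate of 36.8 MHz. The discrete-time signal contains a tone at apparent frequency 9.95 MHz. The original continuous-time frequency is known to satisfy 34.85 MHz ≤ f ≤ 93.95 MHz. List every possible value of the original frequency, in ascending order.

46.75 MHz, 63.65 MHz, 83.55 MHz

Frequencies that alias to 9.95 MHz are k·fs ± 9.95 MHz for integer k ≥ 0.
k=0: 9.95 MHz.
k=1: 26.85 MHz, 46.75 MHz.
k=2: 63.65 MHz, 83.55 MHz.
k=3: 100.45 MHz, 120.35 MHz.
Within [34.85 MHz, 93.95 MHz]: 46.75 MHz, 63.65 MHz, 83.55 MHz.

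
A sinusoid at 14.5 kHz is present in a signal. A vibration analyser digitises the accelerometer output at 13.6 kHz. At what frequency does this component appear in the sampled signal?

14.5 kHz mod fs = 0.9 kHz.
0.9 kHz ≤ fs/2 = 6.8 kHz, appears at 0.9 kHz.

0.9 kHz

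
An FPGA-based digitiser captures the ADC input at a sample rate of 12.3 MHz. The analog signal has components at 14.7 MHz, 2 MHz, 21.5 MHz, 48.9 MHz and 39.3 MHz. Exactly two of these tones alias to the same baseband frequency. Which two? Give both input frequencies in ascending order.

fs/2 = 6.15 MHz.
14.7 MHz mod fs = 2.4 MHz.
2.4 MHz ≤ fs/2 = 6.15 MHz, appears at 2.4 MHz.
2 MHz ≤ fs/2 = 6.15 MHz, passes unchanged.
21.5 MHz mod fs = 9.2 MHz.
9.2 MHz > fs/2 = 6.15 MHz, folds to fs − 9.2 MHz = 3.1 MHz.
48.9 MHz mod fs = 12 MHz.
12 MHz > fs/2 = 6.15 MHz, folds to fs − 12 MHz = 0.3 MHz.
39.3 MHz mod fs = 2.4 MHz.
2.4 MHz ≤ fs/2 = 6.15 MHz, appears at 2.4 MHz.
14.7 MHz and 39.3 MHz both map to 2.4 MHz.

14.7 MHz, 39.3 MHz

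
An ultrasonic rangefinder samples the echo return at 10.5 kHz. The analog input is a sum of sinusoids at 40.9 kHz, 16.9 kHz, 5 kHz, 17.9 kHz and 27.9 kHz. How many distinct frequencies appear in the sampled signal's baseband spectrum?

fs/2 = 5.25 kHz.
40.9 kHz mod fs = 9.4 kHz.
9.4 kHz > fs/2 = 5.25 kHz, folds to fs − 9.4 kHz = 1.1 kHz.
16.9 kHz mod fs = 6.4 kHz.
6.4 kHz > fs/2 = 5.25 kHz, folds to fs − 6.4 kHz = 4.1 kHz.
5 kHz ≤ fs/2 = 5.25 kHz, passes unchanged.
17.9 kHz mod fs = 7.4 kHz.
7.4 kHz > fs/2 = 5.25 kHz, folds to fs − 7.4 kHz = 3.1 kHz.
27.9 kHz mod fs = 6.9 kHz.
6.9 kHz > fs/2 = 5.25 kHz, folds to fs − 6.9 kHz = 3.6 kHz.
Distinct values: {1.1 kHz, 3.1 kHz, 3.6 kHz, 4.1 kHz, 5 kHz} → 5.

5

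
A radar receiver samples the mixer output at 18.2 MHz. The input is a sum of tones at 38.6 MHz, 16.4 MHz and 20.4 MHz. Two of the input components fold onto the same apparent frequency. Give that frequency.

fs/2 = 9.1 MHz.
38.6 MHz mod fs = 2.2 MHz.
2.2 MHz ≤ fs/2 = 9.1 MHz, appears at 2.2 MHz.
16.4 MHz > fs/2 = 9.1 MHz, folds to fs − 16.4 MHz = 1.8 MHz.
20.4 MHz mod fs = 2.2 MHz.
2.2 MHz ≤ fs/2 = 9.1 MHz, appears at 2.2 MHz.
20.4 MHz and 38.6 MHz both map to 2.2 MHz.

2.2 MHz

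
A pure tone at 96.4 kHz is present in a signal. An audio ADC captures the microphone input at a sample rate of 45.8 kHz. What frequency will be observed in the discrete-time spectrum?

96.4 kHz mod fs = 4.8 kHz.
4.8 kHz ≤ fs/2 = 22.9 kHz, appears at 4.8 kHz.

4.8 kHz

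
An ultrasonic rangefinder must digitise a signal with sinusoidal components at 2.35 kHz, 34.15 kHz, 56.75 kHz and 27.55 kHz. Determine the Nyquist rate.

113.5 kHz

Highest-frequency component: 56.75 kHz.
Nyquist rate = 2 × 56.75 kHz = 113.5 kHz.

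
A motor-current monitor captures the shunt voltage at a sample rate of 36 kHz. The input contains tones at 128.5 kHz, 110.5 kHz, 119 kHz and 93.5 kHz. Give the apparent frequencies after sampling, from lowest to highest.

2.5 kHz, 11 kHz, 14.5 kHz, 15.5 kHz

fs/2 = 18 kHz.
128.5 kHz mod fs = 20.5 kHz.
20.5 kHz > fs/2 = 18 kHz, folds to fs − 20.5 kHz = 15.5 kHz.
110.5 kHz mod fs = 2.5 kHz.
2.5 kHz ≤ fs/2 = 18 kHz, appears at 2.5 kHz.
119 kHz mod fs = 11 kHz.
11 kHz ≤ fs/2 = 18 kHz, appears at 11 kHz.
93.5 kHz mod fs = 21.5 kHz.
21.5 kHz > fs/2 = 18 kHz, folds to fs − 21.5 kHz = 14.5 kHz.
Distinct values: {2.5 kHz, 11 kHz, 14.5 kHz, 15.5 kHz}.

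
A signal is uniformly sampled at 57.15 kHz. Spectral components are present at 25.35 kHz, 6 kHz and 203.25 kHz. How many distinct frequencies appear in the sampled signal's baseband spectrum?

2

fs/2 = 28.575 kHz.
25.35 kHz ≤ fs/2 = 28.575 kHz, passes unchanged.
6 kHz ≤ fs/2 = 28.575 kHz, passes unchanged.
203.25 kHz mod fs = 31.8 kHz.
31.8 kHz > fs/2 = 28.575 kHz, folds to fs − 31.8 kHz = 25.35 kHz.
Distinct values: {6 kHz, 25.35 kHz} → 2.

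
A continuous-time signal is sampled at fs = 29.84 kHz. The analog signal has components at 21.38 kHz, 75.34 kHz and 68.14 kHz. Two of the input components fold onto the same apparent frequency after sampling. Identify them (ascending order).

fs/2 = 14.92 kHz.
21.38 kHz > fs/2 = 14.92 kHz, folds to fs − 21.38 kHz = 8.46 kHz.
75.34 kHz mod fs = 15.66 kHz.
15.66 kHz > fs/2 = 14.92 kHz, folds to fs − 15.66 kHz = 14.18 kHz.
68.14 kHz mod fs = 8.46 kHz.
8.46 kHz ≤ fs/2 = 14.92 kHz, appears at 8.46 kHz.
21.38 kHz and 68.14 kHz both map to 8.46 kHz.

21.38 kHz, 68.14 kHz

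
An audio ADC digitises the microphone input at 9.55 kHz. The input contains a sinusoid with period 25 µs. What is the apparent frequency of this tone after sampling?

1.8 kHz

T = 25 µs → f = 1/T = 40 kHz.
40 kHz mod fs = 1.8 kHz.
1.8 kHz ≤ fs/2 = 4.775 kHz, appears at 1.8 kHz.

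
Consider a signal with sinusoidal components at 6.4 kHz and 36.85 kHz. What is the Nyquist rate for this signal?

73.7 kHz

Highest-frequency component: 36.85 kHz.
Nyquist rate = 2 × 36.85 kHz = 73.7 kHz.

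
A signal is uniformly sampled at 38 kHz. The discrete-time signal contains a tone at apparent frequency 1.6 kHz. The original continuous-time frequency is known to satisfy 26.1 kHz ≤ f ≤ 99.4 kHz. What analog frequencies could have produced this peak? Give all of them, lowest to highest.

36.4 kHz, 39.6 kHz, 74.4 kHz, 77.6 kHz

Frequencies that alias to 1.6 kHz are k·fs ± 1.6 kHz for integer k ≥ 0.
k=0: 1.6 kHz.
k=1: 36.4 kHz, 39.6 kHz.
k=2: 74.4 kHz, 77.6 kHz.
k=3: 112.4 kHz, 115.6 kHz.
Within [26.1 kHz, 99.4 kHz]: 36.4 kHz, 39.6 kHz, 74.4 kHz, 77.6 kHz.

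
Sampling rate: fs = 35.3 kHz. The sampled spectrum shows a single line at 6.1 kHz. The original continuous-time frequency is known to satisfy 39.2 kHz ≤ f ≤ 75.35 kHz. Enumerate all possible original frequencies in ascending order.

41.4 kHz, 64.5 kHz

Frequencies that alias to 6.1 kHz are k·fs ± 6.1 kHz for integer k ≥ 0.
k=0: 6.1 kHz.
k=1: 29.2 kHz, 41.4 kHz.
k=2: 64.5 kHz, 76.7 kHz.
k=3: 99.8 kHz, 112 kHz.
Within [39.2 kHz, 75.35 kHz]: 41.4 kHz, 64.5 kHz.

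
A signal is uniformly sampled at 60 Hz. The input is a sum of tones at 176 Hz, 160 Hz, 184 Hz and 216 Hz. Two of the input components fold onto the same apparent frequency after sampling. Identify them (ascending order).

176 Hz, 184 Hz

fs/2 = 30 Hz.
176 Hz mod fs = 56 Hz.
56 Hz > fs/2 = 30 Hz, folds to fs − 56 Hz = 4 Hz.
160 Hz mod fs = 40 Hz.
40 Hz > fs/2 = 30 Hz, folds to fs − 40 Hz = 20 Hz.
184 Hz mod fs = 4 Hz.
4 Hz ≤ fs/2 = 30 Hz, appears at 4 Hz.
216 Hz mod fs = 36 Hz.
36 Hz > fs/2 = 30 Hz, folds to fs − 36 Hz = 24 Hz.
176 Hz and 184 Hz both map to 4 Hz.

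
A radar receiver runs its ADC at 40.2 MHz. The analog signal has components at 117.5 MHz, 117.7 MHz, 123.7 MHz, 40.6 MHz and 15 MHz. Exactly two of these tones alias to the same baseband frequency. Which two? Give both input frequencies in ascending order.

fs/2 = 20.1 MHz.
117.5 MHz mod fs = 37.1 MHz.
37.1 MHz > fs/2 = 20.1 MHz, folds to fs − 37.1 MHz = 3.1 MHz.
117.7 MHz mod fs = 37.3 MHz.
37.3 MHz > fs/2 = 20.1 MHz, folds to fs − 37.3 MHz = 2.9 MHz.
123.7 MHz mod fs = 3.1 MHz.
3.1 MHz ≤ fs/2 = 20.1 MHz, appears at 3.1 MHz.
40.6 MHz mod fs = 0.4 MHz.
0.4 MHz ≤ fs/2 = 20.1 MHz, appears at 0.4 MHz.
15 MHz ≤ fs/2 = 20.1 MHz, passes unchanged.
117.5 MHz and 123.7 MHz both map to 3.1 MHz.

117.5 MHz, 123.7 MHz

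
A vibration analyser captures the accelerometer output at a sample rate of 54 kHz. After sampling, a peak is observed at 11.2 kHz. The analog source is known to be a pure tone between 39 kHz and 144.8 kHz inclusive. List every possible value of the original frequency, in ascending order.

42.8 kHz, 65.2 kHz, 96.8 kHz, 119.2 kHz

Frequencies that alias to 11.2 kHz are k·fs ± 11.2 kHz for integer k ≥ 0.
k=0: 11.2 kHz.
k=1: 42.8 kHz, 65.2 kHz.
k=2: 96.8 kHz, 119.2 kHz.
k=3: 150.8 kHz, 173.2 kHz.
Within [39 kHz, 144.8 kHz]: 42.8 kHz, 65.2 kHz, 96.8 kHz, 119.2 kHz.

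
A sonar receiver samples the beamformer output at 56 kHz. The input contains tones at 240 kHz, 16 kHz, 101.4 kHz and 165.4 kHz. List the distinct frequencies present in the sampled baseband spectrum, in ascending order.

fs/2 = 28 kHz.
240 kHz mod fs = 16 kHz.
16 kHz ≤ fs/2 = 28 kHz, appears at 16 kHz.
16 kHz ≤ fs/2 = 28 kHz, passes unchanged.
101.4 kHz mod fs = 45.4 kHz.
45.4 kHz > fs/2 = 28 kHz, folds to fs − 45.4 kHz = 10.6 kHz.
165.4 kHz mod fs = 53.4 kHz.
53.4 kHz > fs/2 = 28 kHz, folds to fs − 53.4 kHz = 2.6 kHz.
Distinct values: {2.6 kHz, 10.6 kHz, 16 kHz}.

2.6 kHz, 10.6 kHz, 16 kHz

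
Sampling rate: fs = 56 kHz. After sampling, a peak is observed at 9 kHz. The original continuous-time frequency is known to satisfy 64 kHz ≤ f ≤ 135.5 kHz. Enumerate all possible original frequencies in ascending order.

Frequencies that alias to 9 kHz are k·fs ± 9 kHz for integer k ≥ 0.
k=0: 9 kHz.
k=1: 47 kHz, 65 kHz.
k=2: 103 kHz, 121 kHz.
k=3: 159 kHz, 177 kHz.
Within [64 kHz, 135.5 kHz]: 65 kHz, 103 kHz, 121 kHz.

65 kHz, 103 kHz, 121 kHz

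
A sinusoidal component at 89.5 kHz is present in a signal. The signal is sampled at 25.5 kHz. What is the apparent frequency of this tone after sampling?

89.5 kHz mod fs = 13 kHz.
13 kHz > fs/2 = 12.75 kHz, folds to fs − 13 kHz = 12.5 kHz.

12.5 kHz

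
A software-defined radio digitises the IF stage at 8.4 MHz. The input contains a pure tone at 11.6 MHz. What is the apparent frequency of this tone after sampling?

11.6 MHz mod fs = 3.2 MHz.
3.2 MHz ≤ fs/2 = 4.2 MHz, appears at 3.2 MHz.

3.2 MHz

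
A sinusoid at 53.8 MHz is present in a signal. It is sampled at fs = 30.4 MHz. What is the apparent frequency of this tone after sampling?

7 MHz

53.8 MHz mod fs = 23.4 MHz.
23.4 MHz > fs/2 = 15.2 MHz, folds to fs − 23.4 MHz = 7 MHz.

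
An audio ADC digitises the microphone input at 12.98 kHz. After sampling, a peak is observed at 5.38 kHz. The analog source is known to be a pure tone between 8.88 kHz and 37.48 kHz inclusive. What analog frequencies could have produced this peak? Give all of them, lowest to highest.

Frequencies that alias to 5.38 kHz are k·fs ± 5.38 kHz for integer k ≥ 0.
k=0: 5.38 kHz.
k=1: 7.6 kHz, 18.36 kHz.
k=2: 20.58 kHz, 31.34 kHz.
k=3: 33.56 kHz, 44.32 kHz.
k=4: 46.54 kHz, 57.3 kHz.
Within [8.88 kHz, 37.48 kHz]: 18.36 kHz, 20.58 kHz, 31.34 kHz, 33.56 kHz.

18.36 kHz, 20.58 kHz, 31.34 kHz, 33.56 kHz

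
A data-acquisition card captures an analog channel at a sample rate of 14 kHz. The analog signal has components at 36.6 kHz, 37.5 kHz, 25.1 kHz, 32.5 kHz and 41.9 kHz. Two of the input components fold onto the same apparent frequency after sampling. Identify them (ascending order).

fs/2 = 7 kHz.
36.6 kHz mod fs = 8.6 kHz.
8.6 kHz > fs/2 = 7 kHz, folds to fs − 8.6 kHz = 5.4 kHz.
37.5 kHz mod fs = 9.5 kHz.
9.5 kHz > fs/2 = 7 kHz, folds to fs − 9.5 kHz = 4.5 kHz.
25.1 kHz mod fs = 11.1 kHz.
11.1 kHz > fs/2 = 7 kHz, folds to fs − 11.1 kHz = 2.9 kHz.
32.5 kHz mod fs = 4.5 kHz.
4.5 kHz ≤ fs/2 = 7 kHz, appears at 4.5 kHz.
41.9 kHz mod fs = 13.9 kHz.
13.9 kHz > fs/2 = 7 kHz, folds to fs − 13.9 kHz = 0.1 kHz.
32.5 kHz and 37.5 kHz both map to 4.5 kHz.

32.5 kHz, 37.5 kHz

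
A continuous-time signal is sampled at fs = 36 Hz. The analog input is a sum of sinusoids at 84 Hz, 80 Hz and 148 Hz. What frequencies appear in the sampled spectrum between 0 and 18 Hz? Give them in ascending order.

fs/2 = 18 Hz.
84 Hz mod fs = 12 Hz.
12 Hz ≤ fs/2 = 18 Hz, appears at 12 Hz.
80 Hz mod fs = 8 Hz.
8 Hz ≤ fs/2 = 18 Hz, appears at 8 Hz.
148 Hz mod fs = 4 Hz.
4 Hz ≤ fs/2 = 18 Hz, appears at 4 Hz.
Distinct values: {4 Hz, 8 Hz, 12 Hz}.

4 Hz, 8 Hz, 12 Hz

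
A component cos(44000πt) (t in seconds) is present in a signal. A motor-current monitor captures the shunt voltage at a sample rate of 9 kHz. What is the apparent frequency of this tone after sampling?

ω = 44000π rad/s → f = ω/(2π) = 22000 Hz = 22 kHz.
22 kHz mod fs = 4 kHz.
4 kHz ≤ fs/2 = 4.5 kHz, appears at 4 kHz.

4 kHz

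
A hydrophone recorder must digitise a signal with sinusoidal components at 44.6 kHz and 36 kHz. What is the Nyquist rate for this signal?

Highest-frequency component: 44.6 kHz.
Nyquist rate = 2 × 44.6 kHz = 89.2 kHz.

89.2 kHz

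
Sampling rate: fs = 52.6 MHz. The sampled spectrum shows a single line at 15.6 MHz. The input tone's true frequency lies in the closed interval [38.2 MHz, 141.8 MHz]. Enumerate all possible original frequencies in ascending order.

Frequencies that alias to 15.6 MHz are k·fs ± 15.6 MHz for integer k ≥ 0.
k=0: 15.6 MHz.
k=1: 37 MHz, 68.2 MHz.
k=2: 89.6 MHz, 120.8 MHz.
k=3: 142.2 MHz, 173.4 MHz.
Within [38.2 MHz, 141.8 MHz]: 68.2 MHz, 89.6 MHz, 120.8 MHz.

68.2 MHz, 89.6 MHz, 120.8 MHz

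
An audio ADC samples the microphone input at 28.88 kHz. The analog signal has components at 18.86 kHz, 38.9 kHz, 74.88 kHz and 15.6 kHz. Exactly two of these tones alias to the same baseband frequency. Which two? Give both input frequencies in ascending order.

18.86 kHz, 38.9 kHz

fs/2 = 14.44 kHz.
18.86 kHz > fs/2 = 14.44 kHz, folds to fs − 18.86 kHz = 10.02 kHz.
38.9 kHz mod fs = 10.02 kHz.
10.02 kHz ≤ fs/2 = 14.44 kHz, appears at 10.02 kHz.
74.88 kHz mod fs = 17.12 kHz.
17.12 kHz > fs/2 = 14.44 kHz, folds to fs − 17.12 kHz = 11.76 kHz.
15.6 kHz > fs/2 = 14.44 kHz, folds to fs − 15.6 kHz = 13.28 kHz.
18.86 kHz and 38.9 kHz both map to 10.02 kHz.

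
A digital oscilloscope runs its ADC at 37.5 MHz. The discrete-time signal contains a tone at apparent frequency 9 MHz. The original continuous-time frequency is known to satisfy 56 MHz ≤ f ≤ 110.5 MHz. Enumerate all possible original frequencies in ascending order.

Frequencies that alias to 9 MHz are k·fs ± 9 MHz for integer k ≥ 0.
k=0: 9 MHz.
k=1: 28.5 MHz, 46.5 MHz.
k=2: 66 MHz, 84 MHz.
k=3: 103.5 MHz, 121.5 MHz.
k=4: 141 MHz, 159 MHz.
Within [56 MHz, 110.5 MHz]: 66 MHz, 84 MHz, 103.5 MHz.

66 MHz, 84 MHz, 103.5 MHz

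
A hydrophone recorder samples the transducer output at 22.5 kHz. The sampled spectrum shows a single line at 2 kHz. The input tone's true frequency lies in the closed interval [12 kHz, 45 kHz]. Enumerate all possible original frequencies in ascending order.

20.5 kHz, 24.5 kHz, 43 kHz

Frequencies that alias to 2 kHz are k·fs ± 2 kHz for integer k ≥ 0.
k=0: 2 kHz.
k=1: 20.5 kHz, 24.5 kHz.
k=2: 43 kHz, 47 kHz.
k=3: 65.5 kHz, 69.5 kHz.
Within [12 kHz, 45 kHz]: 20.5 kHz, 24.5 kHz, 43 kHz.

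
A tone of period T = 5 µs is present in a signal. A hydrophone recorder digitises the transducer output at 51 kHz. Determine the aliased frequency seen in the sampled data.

T = 5 µs → f = 1/T = 200 kHz.
200 kHz mod fs = 47 kHz.
47 kHz > fs/2 = 25.5 kHz, folds to fs − 47 kHz = 4 kHz.

4 kHz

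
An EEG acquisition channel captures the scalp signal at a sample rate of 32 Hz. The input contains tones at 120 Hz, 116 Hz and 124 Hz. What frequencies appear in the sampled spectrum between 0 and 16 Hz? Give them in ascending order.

4 Hz, 8 Hz, 12 Hz

fs/2 = 16 Hz.
120 Hz mod fs = 24 Hz.
24 Hz > fs/2 = 16 Hz, folds to fs − 24 Hz = 8 Hz.
116 Hz mod fs = 20 Hz.
20 Hz > fs/2 = 16 Hz, folds to fs − 20 Hz = 12 Hz.
124 Hz mod fs = 28 Hz.
28 Hz > fs/2 = 16 Hz, folds to fs − 28 Hz = 4 Hz.
Distinct values: {4 Hz, 8 Hz, 12 Hz}.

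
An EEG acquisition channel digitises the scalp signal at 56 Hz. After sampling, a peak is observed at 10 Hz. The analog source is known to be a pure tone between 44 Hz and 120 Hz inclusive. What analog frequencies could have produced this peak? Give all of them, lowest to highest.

46 Hz, 66 Hz, 102 Hz

Frequencies that alias to 10 Hz are k·fs ± 10 Hz for integer k ≥ 0.
k=0: 10 Hz.
k=1: 46 Hz, 66 Hz.
k=2: 102 Hz, 122 Hz.
k=3: 158 Hz, 178 Hz.
Within [44 Hz, 120 Hz]: 46 Hz, 66 Hz, 102 Hz.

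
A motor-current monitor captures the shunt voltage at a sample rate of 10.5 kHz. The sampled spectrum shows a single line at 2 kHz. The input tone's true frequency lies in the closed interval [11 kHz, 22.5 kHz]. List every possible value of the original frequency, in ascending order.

Frequencies that alias to 2 kHz are k·fs ± 2 kHz for integer k ≥ 0.
k=0: 2 kHz.
k=1: 8.5 kHz, 12.5 kHz.
k=2: 19 kHz, 23 kHz.
k=3: 29.5 kHz, 33.5 kHz.
Within [11 kHz, 22.5 kHz]: 12.5 kHz, 19 kHz.

12.5 kHz, 19 kHz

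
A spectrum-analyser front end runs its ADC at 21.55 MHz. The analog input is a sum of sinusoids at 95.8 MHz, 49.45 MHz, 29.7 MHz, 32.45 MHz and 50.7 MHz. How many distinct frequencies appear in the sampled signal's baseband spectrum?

fs/2 = 10.775 MHz.
95.8 MHz mod fs = 9.6 MHz.
9.6 MHz ≤ fs/2 = 10.775 MHz, appears at 9.6 MHz.
49.45 MHz mod fs = 6.35 MHz.
6.35 MHz ≤ fs/2 = 10.775 MHz, appears at 6.35 MHz.
29.7 MHz mod fs = 8.15 MHz.
8.15 MHz ≤ fs/2 = 10.775 MHz, appears at 8.15 MHz.
32.45 MHz mod fs = 10.9 MHz.
10.9 MHz > fs/2 = 10.775 MHz, folds to fs − 10.9 MHz = 10.65 MHz.
50.7 MHz mod fs = 7.6 MHz.
7.6 MHz ≤ fs/2 = 10.775 MHz, appears at 7.6 MHz.
Distinct values: {6.35 MHz, 7.6 MHz, 8.15 MHz, 9.6 MHz, 10.65 MHz} → 5.

5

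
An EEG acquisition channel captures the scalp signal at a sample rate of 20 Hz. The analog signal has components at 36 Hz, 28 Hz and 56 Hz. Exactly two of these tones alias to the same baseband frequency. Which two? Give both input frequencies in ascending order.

fs/2 = 10 Hz.
36 Hz mod fs = 16 Hz.
16 Hz > fs/2 = 10 Hz, folds to fs − 16 Hz = 4 Hz.
28 Hz mod fs = 8 Hz.
8 Hz ≤ fs/2 = 10 Hz, appears at 8 Hz.
56 Hz mod fs = 16 Hz.
16 Hz > fs/2 = 10 Hz, folds to fs − 16 Hz = 4 Hz.
36 Hz and 56 Hz both map to 4 Hz.

36 Hz, 56 Hz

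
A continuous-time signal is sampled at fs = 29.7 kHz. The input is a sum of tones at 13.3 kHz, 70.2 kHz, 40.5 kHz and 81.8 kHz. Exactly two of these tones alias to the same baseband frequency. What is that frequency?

fs/2 = 14.85 kHz.
13.3 kHz ≤ fs/2 = 14.85 kHz, passes unchanged.
70.2 kHz mod fs = 10.8 kHz.
10.8 kHz ≤ fs/2 = 14.85 kHz, appears at 10.8 kHz.
40.5 kHz mod fs = 10.8 kHz.
10.8 kHz ≤ fs/2 = 14.85 kHz, appears at 10.8 kHz.
81.8 kHz mod fs = 22.4 kHz.
22.4 kHz > fs/2 = 14.85 kHz, folds to fs − 22.4 kHz = 7.3 kHz.
40.5 kHz and 70.2 kHz both map to 10.8 kHz.

10.8 kHz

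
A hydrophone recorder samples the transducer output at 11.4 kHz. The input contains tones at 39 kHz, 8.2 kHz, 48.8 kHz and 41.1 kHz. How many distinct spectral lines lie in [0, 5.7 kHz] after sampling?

fs/2 = 5.7 kHz.
39 kHz mod fs = 4.8 kHz.
4.8 kHz ≤ fs/2 = 5.7 kHz, appears at 4.8 kHz.
8.2 kHz > fs/2 = 5.7 kHz, folds to fs − 8.2 kHz = 3.2 kHz.
48.8 kHz mod fs = 3.2 kHz.
3.2 kHz ≤ fs/2 = 5.7 kHz, appears at 3.2 kHz.
41.1 kHz mod fs = 6.9 kHz.
6.9 kHz > fs/2 = 5.7 kHz, folds to fs − 6.9 kHz = 4.5 kHz.
Distinct values: {3.2 kHz, 4.5 kHz, 4.8 kHz} → 3.

3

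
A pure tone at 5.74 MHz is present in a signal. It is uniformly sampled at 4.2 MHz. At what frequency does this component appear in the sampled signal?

5.74 MHz mod fs = 1.54 MHz.
1.54 MHz ≤ fs/2 = 2.1 MHz, appears at 1.54 MHz.

1.54 MHz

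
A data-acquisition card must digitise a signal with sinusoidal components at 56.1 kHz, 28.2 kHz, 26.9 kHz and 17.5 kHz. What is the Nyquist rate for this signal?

112.2 kHz

Highest-frequency component: 56.1 kHz.
Nyquist rate = 2 × 56.1 kHz = 112.2 kHz.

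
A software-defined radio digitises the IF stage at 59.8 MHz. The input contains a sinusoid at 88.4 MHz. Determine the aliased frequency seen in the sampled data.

88.4 MHz mod fs = 28.6 MHz.
28.6 MHz ≤ fs/2 = 29.9 MHz, appears at 28.6 MHz.

28.6 MHz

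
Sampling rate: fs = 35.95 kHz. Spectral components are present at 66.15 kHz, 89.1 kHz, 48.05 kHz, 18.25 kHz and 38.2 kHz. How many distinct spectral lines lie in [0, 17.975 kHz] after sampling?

fs/2 = 17.975 kHz.
66.15 kHz mod fs = 30.2 kHz.
30.2 kHz > fs/2 = 17.975 kHz, folds to fs − 30.2 kHz = 5.75 kHz.
89.1 kHz mod fs = 17.2 kHz.
17.2 kHz ≤ fs/2 = 17.975 kHz, appears at 17.2 kHz.
48.05 kHz mod fs = 12.1 kHz.
12.1 kHz ≤ fs/2 = 17.975 kHz, appears at 12.1 kHz.
18.25 kHz > fs/2 = 17.975 kHz, folds to fs − 18.25 kHz = 17.7 kHz.
38.2 kHz mod fs = 2.25 kHz.
2.25 kHz ≤ fs/2 = 17.975 kHz, appears at 2.25 kHz.
Distinct values: {2.25 kHz, 5.75 kHz, 12.1 kHz, 17.2 kHz, 17.7 kHz} → 5.

5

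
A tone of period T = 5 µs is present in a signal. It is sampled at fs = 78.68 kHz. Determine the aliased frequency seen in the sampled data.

T = 5 µs → f = 1/T = 200 kHz.
200 kHz mod fs = 42.64 kHz.
42.64 kHz > fs/2 = 39.34 kHz, folds to fs − 42.64 kHz = 36.04 kHz.

36.04 kHz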